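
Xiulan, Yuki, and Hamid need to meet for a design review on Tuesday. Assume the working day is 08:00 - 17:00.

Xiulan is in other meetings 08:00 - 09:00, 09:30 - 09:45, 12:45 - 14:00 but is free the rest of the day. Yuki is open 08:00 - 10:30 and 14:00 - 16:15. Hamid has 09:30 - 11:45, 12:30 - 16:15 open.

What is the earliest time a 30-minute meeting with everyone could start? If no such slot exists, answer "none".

Xiulan free: 09:00-09:30, 09:45-12:45, 14:00-17:00 (invert busy blocks within the working day).
Yuki free: 08:00-10:30, 14:00-16:15.
Hamid free: 09:30-11:45, 12:30-16:15.
Xiulan ∩ Yuki: 09:00-09:30, 09:45-10:30, 14:00-16:15.
Xiulan ∩ Yuki ∩ Hamid: 09:45-10:30, 14:00-16:15.
So the common availability across everyone is 09:45-10:30, 14:00-16:15.
The first common window of at least 30 minutes is 09:45-10:30, so the earliest start is 09:45.

09:45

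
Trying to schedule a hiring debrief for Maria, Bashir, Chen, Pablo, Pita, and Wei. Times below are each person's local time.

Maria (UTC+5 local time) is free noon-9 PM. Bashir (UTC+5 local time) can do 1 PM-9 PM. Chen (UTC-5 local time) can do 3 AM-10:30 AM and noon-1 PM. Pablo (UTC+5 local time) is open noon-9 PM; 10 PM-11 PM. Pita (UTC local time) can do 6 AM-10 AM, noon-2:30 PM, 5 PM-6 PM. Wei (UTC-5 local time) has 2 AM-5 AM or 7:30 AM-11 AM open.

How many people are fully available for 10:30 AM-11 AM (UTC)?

4

Maria in UTC: 07:00-16:00 (subtract 5h to convert from UTC+5).
Bashir in UTC: 08:00-16:00 (subtract 5h to convert from UTC+5).
Chen in UTC: 08:00-15:30, 17:00-18:00 (add 5h to convert from UTC-5).
Pablo in UTC: 07:00-16:00, 17:00-18:00 (subtract 5h to convert from UTC+5).
Pita in UTC: 06:00-10:00, 12:00-14:30, 17:00-18:00.
Wei in UTC: 07:00-10:00, 12:30-16:00 (add 5h to convert from UTC-5).
Maria, Bashir, Chen, and Pablo can make the full 10:30-11:00 slot — that's 4.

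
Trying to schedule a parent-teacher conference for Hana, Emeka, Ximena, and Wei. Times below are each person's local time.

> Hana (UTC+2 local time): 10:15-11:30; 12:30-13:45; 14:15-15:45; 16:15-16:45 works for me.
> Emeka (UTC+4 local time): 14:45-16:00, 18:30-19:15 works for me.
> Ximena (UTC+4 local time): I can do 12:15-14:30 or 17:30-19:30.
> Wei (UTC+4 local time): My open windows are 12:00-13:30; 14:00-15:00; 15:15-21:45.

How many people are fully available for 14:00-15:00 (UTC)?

2

Hana in UTC: 08:15-09:30, 10:30-11:45, 12:15-13:45, 14:15-14:45 (subtract 2h to convert from UTC+2).
Emeka in UTC: 10:45-12:00, 14:30-15:15 (subtract 4h to convert from UTC+4).
Ximena in UTC: 08:15-10:30, 13:30-15:30 (subtract 4h to convert from UTC+4).
Wei in UTC: 08:00-09:30, 10:00-11:00, 11:15-17:45 (subtract 4h to convert from UTC+4).
Ximena and Wei can make the full 14:00-15:00 slot — that's 2.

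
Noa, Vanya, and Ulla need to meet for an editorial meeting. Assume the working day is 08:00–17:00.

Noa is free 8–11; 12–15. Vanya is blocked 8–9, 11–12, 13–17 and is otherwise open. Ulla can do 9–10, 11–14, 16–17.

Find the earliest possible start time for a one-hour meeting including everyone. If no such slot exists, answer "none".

Noa free: 08:00-11:00, 12:00-15:00.
Vanya free: 09:00-11:00, 12:00-13:00 (invert busy blocks within the working day).
Ulla free: 09:00-10:00, 11:00-14:00, 16:00-17:00.
Noa ∩ Vanya: 09:00-11:00, 12:00-13:00.
Noa ∩ Vanya ∩ Ulla: 09:00-10:00, 12:00-13:00.
So the common availability across everyone is 09:00-10:00, 12:00-13:00.
The first common window of at least 60 minutes is 09:00-10:00, so the earliest start is 09:00.

09:00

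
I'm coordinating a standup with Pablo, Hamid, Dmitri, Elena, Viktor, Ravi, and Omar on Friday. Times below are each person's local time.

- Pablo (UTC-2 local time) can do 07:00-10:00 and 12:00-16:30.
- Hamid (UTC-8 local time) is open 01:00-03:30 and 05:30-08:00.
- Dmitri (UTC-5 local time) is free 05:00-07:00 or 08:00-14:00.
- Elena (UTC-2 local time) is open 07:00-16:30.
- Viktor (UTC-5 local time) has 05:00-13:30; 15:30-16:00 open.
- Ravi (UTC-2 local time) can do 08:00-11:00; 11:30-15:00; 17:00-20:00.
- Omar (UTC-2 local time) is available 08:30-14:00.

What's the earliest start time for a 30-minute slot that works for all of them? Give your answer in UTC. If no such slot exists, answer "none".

10:30

Pablo in UTC: 09:00-12:00, 14:00-18:30 (add 2h to convert from UTC-2).
Hamid in UTC: 09:00-11:30, 13:30-16:00 (add 8h to convert from UTC-8).
Dmitri in UTC: 10:00-12:00, 13:00-19:00 (add 5h to convert from UTC-5).
Elena in UTC: 09:00-18:30 (add 2h to convert from UTC-2).
Viktor in UTC: 10:00-18:30, 20:30-21:00 (add 5h to convert from UTC-5).
Ravi in UTC: 10:00-13:00, 13:30-17:00, 19:00-22:00 (add 2h to convert from UTC-2).
Omar in UTC: 10:30-16:00 (add 2h to convert from UTC-2).
Pablo ∩ Hamid: 09:00-11:30, 14:00-16:00.
Pablo ∩ Hamid ∩ Dmitri: 10:00-11:30, 14:00-16:00.
Pablo ∩ Hamid ∩ Dmitri ∩ Elena: 10:00-11:30, 14:00-16:00.
Pablo ∩ Hamid ∩ Dmitri ∩ Elena ∩ Viktor: 10:00-11:30, 14:00-16:00.
Pablo ∩ Hamid ∩ Dmitri ∩ Elena ∩ Viktor ∩ Ravi: 10:00-11:30, 14:00-16:00.
Pablo ∩ Hamid ∩ Dmitri ∩ Elena ∩ Viktor ∩ Ravi ∩ Omar: 10:30-11:30, 14:00-16:00.
The first common window of at least 30 minutes is 10:30-11:30, so the earliest start is 10:30.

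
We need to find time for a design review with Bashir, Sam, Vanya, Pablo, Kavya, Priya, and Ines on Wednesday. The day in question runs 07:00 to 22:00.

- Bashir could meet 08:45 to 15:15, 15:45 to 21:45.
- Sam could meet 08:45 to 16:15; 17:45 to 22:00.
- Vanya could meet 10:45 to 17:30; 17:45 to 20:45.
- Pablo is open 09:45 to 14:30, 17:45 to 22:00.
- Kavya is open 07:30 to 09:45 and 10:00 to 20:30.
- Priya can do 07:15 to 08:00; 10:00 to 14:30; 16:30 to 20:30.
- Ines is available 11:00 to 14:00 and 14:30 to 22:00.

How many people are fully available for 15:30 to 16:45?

3

Vanya, Kavya, and Ines can make the full 15:30-16:45 slot — that's 3.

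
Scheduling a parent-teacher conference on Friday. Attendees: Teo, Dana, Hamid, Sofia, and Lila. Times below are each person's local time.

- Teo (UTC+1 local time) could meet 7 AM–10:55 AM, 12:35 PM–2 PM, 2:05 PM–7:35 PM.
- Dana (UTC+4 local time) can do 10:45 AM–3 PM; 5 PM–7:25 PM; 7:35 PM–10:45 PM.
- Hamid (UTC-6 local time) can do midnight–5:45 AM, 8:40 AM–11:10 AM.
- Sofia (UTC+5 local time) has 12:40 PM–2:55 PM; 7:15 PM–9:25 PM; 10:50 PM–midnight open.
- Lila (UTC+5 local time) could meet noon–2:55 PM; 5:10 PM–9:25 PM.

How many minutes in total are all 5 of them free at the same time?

Teo in UTC: 06:00-09:55, 11:35-13:00, 13:05-18:35 (subtract 1h to convert from UTC+1).
Dana in UTC: 06:45-11:00, 13:00-15:25, 15:35-18:45 (subtract 4h to convert from UTC+4).
Hamid in UTC: 06:00-11:45, 14:40-17:10 (add 6h to convert from UTC-6).
Sofia in UTC: 07:40-09:55, 14:15-16:25, 17:50-19:00 (subtract 5h to convert from UTC+5).
Lila in UTC: 07:00-09:55, 12:10-16:25 (subtract 5h to convert from UTC+5).
Teo ∩ Dana: 06:45-09:55, 13:05-15:25, 15:35-18:35.
Teo ∩ Dana ∩ Hamid: 06:45-09:55, 14:40-15:25, 15:35-17:10.
Teo ∩ Dana ∩ Hamid ∩ Sofia: 07:40-09:55, 14:40-15:25, 15:35-16:25.
Teo ∩ Dana ∩ Hamid ∩ Sofia ∩ Lila: 07:40-09:55, 14:40-15:25, 15:35-16:25.
Summing the common windows: 135 + 45 + 50 = 230 minutes.

230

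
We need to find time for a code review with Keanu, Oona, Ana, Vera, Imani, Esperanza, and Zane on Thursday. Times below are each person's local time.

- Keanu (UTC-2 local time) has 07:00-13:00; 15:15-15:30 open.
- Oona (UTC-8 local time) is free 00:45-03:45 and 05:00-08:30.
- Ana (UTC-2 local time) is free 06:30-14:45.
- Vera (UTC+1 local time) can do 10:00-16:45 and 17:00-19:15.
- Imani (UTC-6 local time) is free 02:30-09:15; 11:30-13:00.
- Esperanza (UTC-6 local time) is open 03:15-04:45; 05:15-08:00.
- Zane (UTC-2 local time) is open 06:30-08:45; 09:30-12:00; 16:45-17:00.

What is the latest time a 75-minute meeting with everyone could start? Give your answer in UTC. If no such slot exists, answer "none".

09:30

Keanu in UTC: 09:00-15:00, 17:15-17:30 (add 2h to convert from UTC-2).
Oona in UTC: 08:45-11:45, 13:00-16:30 (add 8h to convert from UTC-8).
Ana in UTC: 08:30-16:45 (add 2h to convert from UTC-2).
Vera in UTC: 09:00-15:45, 16:00-18:15 (subtract 1h to convert from UTC+1).
Imani in UTC: 08:30-15:15, 17:30-19:00 (add 6h to convert from UTC-6).
Esperanza in UTC: 09:15-10:45, 11:15-14:00 (add 6h to convert from UTC-6).
Zane in UTC: 08:30-10:45, 11:30-14:00, 18:45-19:00 (add 2h to convert from UTC-2).
Keanu ∩ Oona: 09:00-11:45, 13:00-15:00.
Keanu ∩ Oona ∩ Ana: 09:00-11:45, 13:00-15:00.
Keanu ∩ Oona ∩ Ana ∩ Vera: 09:00-11:45, 13:00-15:00.
Keanu ∩ Oona ∩ Ana ∩ Vera ∩ Imani: 09:00-11:45, 13:00-15:00.
Keanu ∩ Oona ∩ Ana ∩ Vera ∩ Imani ∩ Esperanza: 09:15-10:45, 11:15-11:45, 13:00-14:00.
Keanu ∩ Oona ∩ Ana ∩ Vera ∩ Imani ∩ Esperanza ∩ Zane: 09:15-10:45, 11:30-11:45, 13:00-14:00.
The last common window of at least 75 minutes is 09:15-10:45; a 75-minute meeting can start as late as 09:30 and still end by 10:45.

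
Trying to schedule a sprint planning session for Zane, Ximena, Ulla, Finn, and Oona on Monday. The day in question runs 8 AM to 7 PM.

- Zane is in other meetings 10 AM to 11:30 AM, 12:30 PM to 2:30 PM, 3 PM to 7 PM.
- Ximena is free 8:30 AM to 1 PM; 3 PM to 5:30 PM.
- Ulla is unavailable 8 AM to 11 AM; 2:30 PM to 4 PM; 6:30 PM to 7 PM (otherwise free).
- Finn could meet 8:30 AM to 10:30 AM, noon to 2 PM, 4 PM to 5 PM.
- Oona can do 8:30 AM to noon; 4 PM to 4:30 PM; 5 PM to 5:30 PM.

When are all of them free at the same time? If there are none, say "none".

none

Zane free: 08:00-10:00, 11:30-12:30, 14:30-15:00 (invert busy blocks within the working day).
Ximena free: 08:30-13:00, 15:00-17:30.
Ulla free: 11:00-14:30, 16:00-18:30 (invert busy blocks within the working day).
Finn free: 08:30-10:30, 12:00-14:00, 16:00-17:00.
Oona free: 08:30-12:00, 16:00-16:30, 17:00-17:30.
Zane ∩ Ximena: 08:30-10:00, 11:30-12:30.
Zane ∩ Ximena ∩ Ulla: 11:30-12:30.
Zane ∩ Ximena ∩ Ulla ∩ Finn: 12:00-12:30.
Zane ∩ Ximena ∩ Ulla ∩ Finn ∩ Oona: ∅.
There is no time when everyone is free.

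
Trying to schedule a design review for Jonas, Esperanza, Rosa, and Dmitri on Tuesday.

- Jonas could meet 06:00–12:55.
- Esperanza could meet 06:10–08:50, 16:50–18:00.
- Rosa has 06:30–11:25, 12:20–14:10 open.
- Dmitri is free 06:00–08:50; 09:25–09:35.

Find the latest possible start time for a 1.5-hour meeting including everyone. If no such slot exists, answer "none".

Jonas ∩ Esperanza: 06:10-08:50.
Jonas ∩ Esperanza ∩ Rosa: 06:30-08:50.
Jonas ∩ Esperanza ∩ Rosa ∩ Dmitri: 06:30-08:50.
The last common window of at least 90 minutes is 06:30-08:50; a 90-minute meeting can start as late as 07:20 and still end by 08:50.

07:20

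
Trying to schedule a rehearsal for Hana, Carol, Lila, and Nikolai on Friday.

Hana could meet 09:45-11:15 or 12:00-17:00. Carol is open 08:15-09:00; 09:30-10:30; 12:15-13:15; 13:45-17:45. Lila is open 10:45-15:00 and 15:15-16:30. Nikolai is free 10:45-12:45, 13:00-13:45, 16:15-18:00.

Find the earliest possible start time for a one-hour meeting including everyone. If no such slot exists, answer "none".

Hana ∩ Carol: 09:45-10:30, 12:15-13:15, 13:45-17:00.
Hana ∩ Carol ∩ Lila: 12:15-13:15, 13:45-15:00, 15:15-16:30.
Hana ∩ Carol ∩ Lila ∩ Nikolai: 12:15-12:45, 13:00-13:15, 16:15-16:30.
Those are the intersection windows.
No common window is at least 60 minutes long.

none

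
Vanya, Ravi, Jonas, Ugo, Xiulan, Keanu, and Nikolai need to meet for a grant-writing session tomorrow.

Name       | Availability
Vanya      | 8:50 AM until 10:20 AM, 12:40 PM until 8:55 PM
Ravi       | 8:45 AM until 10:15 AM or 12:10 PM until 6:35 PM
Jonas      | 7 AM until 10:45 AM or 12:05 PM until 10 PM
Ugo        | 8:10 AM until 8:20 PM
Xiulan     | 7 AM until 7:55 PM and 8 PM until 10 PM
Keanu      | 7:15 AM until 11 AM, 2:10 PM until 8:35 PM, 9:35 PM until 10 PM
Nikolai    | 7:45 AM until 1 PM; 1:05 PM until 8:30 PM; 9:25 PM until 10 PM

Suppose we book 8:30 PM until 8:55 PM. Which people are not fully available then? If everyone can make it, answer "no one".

Vanya: free for 20:30-20:55. Ravi: not fully free for 20:30-20:55. Jonas: free for 20:30-20:55. Ugo: not fully free for 20:30-20:55. Xiulan: free for 20:30-20:55. Keanu: not fully free for 20:30-20:55. Nikolai: not fully free for 20:30-20:55.

Keanu, Nikolai, Ravi, Ugo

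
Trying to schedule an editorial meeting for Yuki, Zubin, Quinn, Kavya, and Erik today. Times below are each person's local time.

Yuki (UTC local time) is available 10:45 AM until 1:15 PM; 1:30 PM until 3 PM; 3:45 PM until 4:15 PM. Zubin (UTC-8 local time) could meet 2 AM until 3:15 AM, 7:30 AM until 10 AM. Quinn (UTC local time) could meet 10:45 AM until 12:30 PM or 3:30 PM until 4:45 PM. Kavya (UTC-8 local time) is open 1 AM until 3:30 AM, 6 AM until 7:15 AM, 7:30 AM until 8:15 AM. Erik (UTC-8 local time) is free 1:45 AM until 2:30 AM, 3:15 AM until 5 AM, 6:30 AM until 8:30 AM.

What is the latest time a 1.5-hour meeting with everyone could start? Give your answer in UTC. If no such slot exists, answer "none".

Yuki in UTC: 10:45-13:15, 13:30-15:00, 15:45-16:15.
Zubin in UTC: 10:00-11:15, 15:30-18:00 (add 8h to convert from UTC-8).
Quinn in UTC: 10:45-12:30, 15:30-16:45.
Kavya in UTC: 09:00-11:30, 14:00-15:15, 15:30-16:15 (add 8h to convert from UTC-8).
Erik in UTC: 09:45-10:30, 11:15-13:00, 14:30-16:30 (add 8h to convert from UTC-8).
Yuki ∩ Zubin: 10:45-11:15, 15:45-16:15.
Yuki ∩ Zubin ∩ Quinn: 10:45-11:15, 15:45-16:15.
Yuki ∩ Zubin ∩ Quinn ∩ Kavya: 10:45-11:15, 15:45-16:15.
Yuki ∩ Zubin ∩ Quinn ∩ Kavya ∩ Erik: 15:45-16:15.
Those are the intersection windows.
No common window is at least 90 minutes long.

none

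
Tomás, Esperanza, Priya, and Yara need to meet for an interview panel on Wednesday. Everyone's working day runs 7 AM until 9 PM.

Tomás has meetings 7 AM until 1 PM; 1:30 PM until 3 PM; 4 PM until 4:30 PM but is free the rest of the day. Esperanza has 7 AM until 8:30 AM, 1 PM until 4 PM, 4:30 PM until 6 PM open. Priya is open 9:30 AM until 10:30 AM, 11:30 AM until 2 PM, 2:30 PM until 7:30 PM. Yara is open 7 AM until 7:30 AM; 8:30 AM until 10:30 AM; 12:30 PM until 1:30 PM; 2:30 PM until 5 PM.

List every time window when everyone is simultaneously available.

Tomás free: 13:00-13:30, 15:00-16:00, 16:30-21:00 (invert busy blocks within the working day).
Esperanza free: 07:00-08:30, 13:00-16:00, 16:30-18:00.
Priya free: 09:30-10:30, 11:30-14:00, 14:30-19:30.
Yara free: 07:00-07:30, 08:30-10:30, 12:30-13:30, 14:30-17:00.
Tomás ∩ Esperanza: 13:00-13:30, 15:00-16:00, 16:30-18:00.
Tomás ∩ Esperanza ∩ Priya: 13:00-13:30, 15:00-16:00, 16:30-18:00.
Tomás ∩ Esperanza ∩ Priya ∩ Yara: 13:00-13:30, 15:00-16:00, 16:30-17:00.
Those are the intersection windows.

13:00-13:30, 15:00-16:00, 16:30-17:00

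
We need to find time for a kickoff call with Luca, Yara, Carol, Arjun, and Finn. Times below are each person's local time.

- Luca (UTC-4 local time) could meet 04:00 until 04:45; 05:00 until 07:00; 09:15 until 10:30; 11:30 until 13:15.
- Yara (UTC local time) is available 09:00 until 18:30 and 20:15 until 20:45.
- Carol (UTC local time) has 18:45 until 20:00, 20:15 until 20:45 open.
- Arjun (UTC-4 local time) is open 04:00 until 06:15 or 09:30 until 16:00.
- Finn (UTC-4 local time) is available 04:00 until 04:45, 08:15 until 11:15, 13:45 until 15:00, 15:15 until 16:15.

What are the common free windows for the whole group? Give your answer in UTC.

Luca in UTC: 08:00-08:45, 09:00-11:00, 13:15-14:30, 15:30-17:15 (add 4h to convert from UTC-4).
Yara in UTC: 09:00-18:30, 20:15-20:45.
Carol in UTC: 18:45-20:00, 20:15-20:45.
Arjun in UTC: 08:00-10:15, 13:30-20:00 (add 4h to convert from UTC-4).
Finn in UTC: 08:00-08:45, 12:15-15:15, 17:45-19:00, 19:15-20:15 (add 4h to convert from UTC-4).
Luca ∩ Yara: 09:00-11:00, 13:15-14:30, 15:30-17:15.
Luca ∩ Yara ∩ Carol: ∅.
Luca ∩ Yara ∩ Carol ∩ Arjun: ∅.
Luca ∩ Yara ∩ Carol ∩ Arjun ∩ Finn: ∅.
There is no time when everyone is free.

none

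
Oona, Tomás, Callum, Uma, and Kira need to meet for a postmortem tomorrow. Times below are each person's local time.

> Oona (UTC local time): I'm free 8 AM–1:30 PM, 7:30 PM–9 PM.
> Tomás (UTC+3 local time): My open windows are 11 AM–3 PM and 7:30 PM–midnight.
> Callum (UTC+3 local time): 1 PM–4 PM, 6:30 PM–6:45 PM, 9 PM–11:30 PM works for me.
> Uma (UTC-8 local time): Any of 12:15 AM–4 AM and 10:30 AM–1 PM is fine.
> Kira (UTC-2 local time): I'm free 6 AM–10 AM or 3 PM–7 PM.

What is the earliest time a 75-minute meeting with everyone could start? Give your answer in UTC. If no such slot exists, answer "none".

10:00

Oona in UTC: 08:00-13:30, 19:30-21:00.
Tomás in UTC: 08:00-12:00, 16:30-21:00 (subtract 3h to convert from UTC+3).
Callum in UTC: 10:00-13:00, 15:30-15:45, 18:00-20:30 (subtract 3h to convert from UTC+3).
Uma in UTC: 08:15-12:00, 18:30-21:00 (add 8h to convert from UTC-8).
Kira in UTC: 08:00-12:00, 17:00-21:00 (add 2h to convert from UTC-2).
Oona ∩ Tomás: 08:00-12:00, 19:30-21:00.
Oona ∩ Tomás ∩ Callum: 10:00-12:00, 19:30-20:30.
Oona ∩ Tomás ∩ Callum ∩ Uma: 10:00-12:00, 19:30-20:30.
Oona ∩ Tomás ∩ Callum ∩ Uma ∩ Kira: 10:00-12:00, 19:30-20:30.
The first common window of at least 75 minutes is 10:00-12:00, so the earliest start is 10:00.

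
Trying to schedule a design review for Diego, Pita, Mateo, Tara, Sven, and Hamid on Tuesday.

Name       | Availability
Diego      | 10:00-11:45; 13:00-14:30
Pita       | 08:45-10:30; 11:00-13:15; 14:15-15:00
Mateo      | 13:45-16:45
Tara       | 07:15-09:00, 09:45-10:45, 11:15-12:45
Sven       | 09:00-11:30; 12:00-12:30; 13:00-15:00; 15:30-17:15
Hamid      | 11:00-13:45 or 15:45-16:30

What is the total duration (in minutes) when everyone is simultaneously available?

Diego ∩ Pita: 10:00-10:30, 11:00-11:45, 13:00-13:15, 14:15-14:30.
Diego ∩ Pita ∩ Mateo: 14:15-14:30.
Diego ∩ Pita ∩ Mateo ∩ Tara: ∅.
Diego ∩ Pita ∩ Mateo ∩ Tara ∩ Sven: ∅.
Diego ∩ Pita ∩ Mateo ∩ Tara ∩ Sven ∩ Hamid: ∅.
There is no time when everyone is free.
There is no common window, so the total is 0 minutes.

0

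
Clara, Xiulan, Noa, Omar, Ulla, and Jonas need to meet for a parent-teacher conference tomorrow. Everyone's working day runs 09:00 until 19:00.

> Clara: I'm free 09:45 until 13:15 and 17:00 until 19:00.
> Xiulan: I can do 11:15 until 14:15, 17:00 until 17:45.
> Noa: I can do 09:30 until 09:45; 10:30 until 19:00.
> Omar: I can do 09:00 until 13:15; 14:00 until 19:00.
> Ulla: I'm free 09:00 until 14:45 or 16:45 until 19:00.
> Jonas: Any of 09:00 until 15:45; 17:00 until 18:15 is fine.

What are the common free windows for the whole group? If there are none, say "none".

11:15-13:15, 17:00-17:45

Clara ∩ Xiulan: 11:15-13:15, 17:00-17:45.
Clara ∩ Xiulan ∩ Noa: 11:15-13:15, 17:00-17:45.
Clara ∩ Xiulan ∩ Noa ∩ Omar: 11:15-13:15, 17:00-17:45.
Clara ∩ Xiulan ∩ Noa ∩ Omar ∩ Ulla: 11:15-13:15, 17:00-17:45.
Clara ∩ Xiulan ∩ Noa ∩ Omar ∩ Ulla ∩ Jonas: 11:15-13:15, 17:00-17:45.
So the common availability across everyone is 11:15-13:15, 17:00-17:45.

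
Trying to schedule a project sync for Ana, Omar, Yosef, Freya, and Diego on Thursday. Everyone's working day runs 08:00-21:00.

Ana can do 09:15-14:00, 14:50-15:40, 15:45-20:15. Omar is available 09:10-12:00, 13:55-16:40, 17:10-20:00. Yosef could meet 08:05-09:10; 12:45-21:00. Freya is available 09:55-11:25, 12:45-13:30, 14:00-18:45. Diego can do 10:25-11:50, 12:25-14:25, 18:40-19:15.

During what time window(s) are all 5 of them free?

18:40-18:45

Ana ∩ Omar: 09:15-12:00, 13:55-14:00, 14:50-15:40, 15:45-16:40, 17:10-20:00.
Ana ∩ Omar ∩ Yosef: 13:55-14:00, 14:50-15:40, 15:45-16:40, 17:10-20:00.
Ana ∩ Omar ∩ Yosef ∩ Freya: 14:50-15:40, 15:45-16:40, 17:10-18:45.
Ana ∩ Omar ∩ Yosef ∩ Freya ∩ Diego: 18:40-18:45.
Those are the intersection windows.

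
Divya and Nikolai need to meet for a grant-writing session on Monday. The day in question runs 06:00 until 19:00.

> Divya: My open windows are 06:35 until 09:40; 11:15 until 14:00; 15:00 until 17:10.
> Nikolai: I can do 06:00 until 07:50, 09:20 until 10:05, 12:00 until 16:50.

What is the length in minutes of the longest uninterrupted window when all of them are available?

120

Divya ∩ Nikolai: 06:35-07:50, 09:20-09:40, 12:00-14:00, 15:00-16:50.
The longest is 12:00-14:00 at 120 minutes.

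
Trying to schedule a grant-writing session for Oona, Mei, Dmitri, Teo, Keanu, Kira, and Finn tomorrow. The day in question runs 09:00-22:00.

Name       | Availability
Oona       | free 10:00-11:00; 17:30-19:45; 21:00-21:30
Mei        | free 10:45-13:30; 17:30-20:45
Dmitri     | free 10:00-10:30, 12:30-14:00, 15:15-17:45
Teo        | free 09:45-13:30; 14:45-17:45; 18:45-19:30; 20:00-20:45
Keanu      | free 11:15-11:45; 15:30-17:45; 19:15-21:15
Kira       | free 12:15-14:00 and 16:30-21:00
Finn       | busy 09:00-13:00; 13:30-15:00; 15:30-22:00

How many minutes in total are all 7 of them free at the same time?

Oona free: 10:00-11:00, 17:30-19:45, 21:00-21:30.
Mei free: 10:45-13:30, 17:30-20:45.
Dmitri free: 10:00-10:30, 12:30-14:00, 15:15-17:45.
Teo free: 09:45-13:30, 14:45-17:45, 18:45-19:30, 20:00-20:45.
Keanu free: 11:15-11:45, 15:30-17:45, 19:15-21:15.
Kira free: 12:15-14:00, 16:30-21:00.
Finn free: 13:00-13:30, 15:00-15:30 (invert busy blocks within the working day).
Oona ∩ Mei: 10:45-11:00, 17:30-19:45.
Oona ∩ Mei ∩ Dmitri: 17:30-17:45.
Oona ∩ Mei ∩ Dmitri ∩ Teo: 17:30-17:45.
Oona ∩ Mei ∩ Dmitri ∩ Teo ∩ Keanu: 17:30-17:45.
Oona ∩ Mei ∩ Dmitri ∩ Teo ∩ Keanu ∩ Kira: 17:30-17:45.
Oona ∩ Mei ∩ Dmitri ∩ Teo ∩ Keanu ∩ Kira ∩ Finn: ∅.
There is no time when everyone is free.
There is no common window, so the total is 0 minutes.

0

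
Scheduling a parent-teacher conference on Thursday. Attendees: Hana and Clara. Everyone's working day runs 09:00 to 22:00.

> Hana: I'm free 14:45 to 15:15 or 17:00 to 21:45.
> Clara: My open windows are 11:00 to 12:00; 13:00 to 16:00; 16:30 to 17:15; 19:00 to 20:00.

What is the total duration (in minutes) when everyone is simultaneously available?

Hana ∩ Clara: 14:45-15:15, 17:00-17:15, 19:00-20:00.
So the common availability across everyone is 14:45-15:15, 17:00-17:15, 19:00-20:00.
Summing the common windows: 30 + 15 + 60 = 105 minutes.

105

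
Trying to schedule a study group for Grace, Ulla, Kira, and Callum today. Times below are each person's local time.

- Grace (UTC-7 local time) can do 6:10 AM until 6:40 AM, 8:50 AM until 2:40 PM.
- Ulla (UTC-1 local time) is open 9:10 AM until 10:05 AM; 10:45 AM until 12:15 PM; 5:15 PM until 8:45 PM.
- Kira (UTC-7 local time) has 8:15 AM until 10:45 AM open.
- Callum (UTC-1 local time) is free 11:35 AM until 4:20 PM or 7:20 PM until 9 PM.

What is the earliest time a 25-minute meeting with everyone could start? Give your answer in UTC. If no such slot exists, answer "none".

Grace in UTC: 13:10-13:40, 15:50-21:40 (add 7h to convert from UTC-7).
Ulla in UTC: 10:10-11:05, 11:45-13:15, 18:15-21:45 (add 1h to convert from UTC-1).
Kira in UTC: 15:15-17:45 (add 7h to convert from UTC-7).
Callum in UTC: 12:35-17:20, 20:20-22:00 (add 1h to convert from UTC-1).
Grace ∩ Ulla: 13:10-13:15, 18:15-21:40.
Grace ∩ Ulla ∩ Kira: ∅.
Grace ∩ Ulla ∩ Kira ∩ Callum: ∅.
There is no time when everyone is free.
No common window is at least 25 minutes long.

none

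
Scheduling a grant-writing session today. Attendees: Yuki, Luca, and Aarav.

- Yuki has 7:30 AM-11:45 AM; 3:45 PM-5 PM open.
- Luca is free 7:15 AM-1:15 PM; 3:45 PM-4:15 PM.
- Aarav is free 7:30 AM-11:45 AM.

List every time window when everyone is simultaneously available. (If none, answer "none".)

Yuki ∩ Luca: 07:30-11:45, 15:45-16:15.
Yuki ∩ Luca ∩ Aarav: 07:30-11:45.

07:30-11:45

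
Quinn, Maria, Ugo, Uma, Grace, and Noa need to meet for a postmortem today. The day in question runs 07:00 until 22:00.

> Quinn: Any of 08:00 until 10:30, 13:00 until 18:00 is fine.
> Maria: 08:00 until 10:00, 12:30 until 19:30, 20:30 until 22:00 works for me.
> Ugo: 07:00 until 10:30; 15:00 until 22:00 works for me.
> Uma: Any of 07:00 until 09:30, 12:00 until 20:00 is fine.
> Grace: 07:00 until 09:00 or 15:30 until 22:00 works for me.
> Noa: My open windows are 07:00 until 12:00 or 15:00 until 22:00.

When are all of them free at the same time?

08:00-09:00, 15:30-18:00

Quinn ∩ Maria: 08:00-10:00, 13:00-18:00.
Quinn ∩ Maria ∩ Ugo: 08:00-10:00, 15:00-18:00.
Quinn ∩ Maria ∩ Ugo ∩ Uma: 08:00-09:30, 15:00-18:00.
Quinn ∩ Maria ∩ Ugo ∩ Uma ∩ Grace: 08:00-09:00, 15:30-18:00.
Quinn ∩ Maria ∩ Ugo ∩ Uma ∩ Grace ∩ Noa: 08:00-09:00, 15:30-18:00.
So the common availability across everyone is 08:00-09:00, 15:30-18:00.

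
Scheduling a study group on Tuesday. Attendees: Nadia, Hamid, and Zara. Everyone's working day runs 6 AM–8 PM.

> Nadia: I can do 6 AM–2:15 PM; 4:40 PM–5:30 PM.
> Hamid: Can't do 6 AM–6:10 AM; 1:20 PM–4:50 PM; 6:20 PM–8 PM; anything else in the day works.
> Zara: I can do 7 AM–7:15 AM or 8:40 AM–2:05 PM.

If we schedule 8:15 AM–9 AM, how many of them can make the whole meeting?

Nadia free: 06:00-14:15, 16:40-17:30.
Hamid free: 06:10-13:20, 16:50-18:20 (invert busy blocks within the working day).
Zara free: 07:00-07:15, 08:40-14:05.
Nadia and Hamid can make the full 08:15-09:00 slot — that's 2.

2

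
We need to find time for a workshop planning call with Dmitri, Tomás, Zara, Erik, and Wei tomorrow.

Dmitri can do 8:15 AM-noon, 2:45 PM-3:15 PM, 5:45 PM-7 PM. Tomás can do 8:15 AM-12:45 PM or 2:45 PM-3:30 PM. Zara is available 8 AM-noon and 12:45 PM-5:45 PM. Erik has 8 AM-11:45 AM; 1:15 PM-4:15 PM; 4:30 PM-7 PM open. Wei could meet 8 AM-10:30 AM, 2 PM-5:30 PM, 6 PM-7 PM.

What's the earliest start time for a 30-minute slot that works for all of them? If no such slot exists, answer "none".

08:15

Dmitri ∩ Tomás: 08:15-12:00, 14:45-15:15.
Dmitri ∩ Tomás ∩ Zara: 08:15-12:00, 14:45-15:15.
Dmitri ∩ Tomás ∩ Zara ∩ Erik: 08:15-11:45, 14:45-15:15.
Dmitri ∩ Tomás ∩ Zara ∩ Erik ∩ Wei: 08:15-10:30, 14:45-15:15.
The first common window of at least 30 minutes is 08:15-10:30, so the earliest start is 08:15.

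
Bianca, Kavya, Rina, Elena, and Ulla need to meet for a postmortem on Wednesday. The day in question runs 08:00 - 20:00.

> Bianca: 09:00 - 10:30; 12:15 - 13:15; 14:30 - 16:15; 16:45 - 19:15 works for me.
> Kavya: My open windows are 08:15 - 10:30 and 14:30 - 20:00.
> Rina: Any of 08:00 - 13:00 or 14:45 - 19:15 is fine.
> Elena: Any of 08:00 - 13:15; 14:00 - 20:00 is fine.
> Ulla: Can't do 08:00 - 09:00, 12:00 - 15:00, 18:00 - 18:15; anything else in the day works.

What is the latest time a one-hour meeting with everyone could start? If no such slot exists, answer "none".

Bianca free: 09:00-10:30, 12:15-13:15, 14:30-16:15, 16:45-19:15.
Kavya free: 08:15-10:30, 14:30-20:00.
Rina free: 08:00-13:00, 14:45-19:15.
Elena free: 08:00-13:15, 14:00-20:00.
Ulla free: 09:00-12:00, 15:00-18:00, 18:15-20:00 (invert busy blocks within the working day).
Bianca ∩ Kavya: 09:00-10:30, 14:30-16:15, 16:45-19:15.
Bianca ∩ Kavya ∩ Rina: 09:00-10:30, 14:45-16:15, 16:45-19:15.
Bianca ∩ Kavya ∩ Rina ∩ Elena: 09:00-10:30, 14:45-16:15, 16:45-19:15.
Bianca ∩ Kavya ∩ Rina ∩ Elena ∩ Ulla: 09:00-10:30, 15:00-16:15, 16:45-18:00, 18:15-19:15.
So the common availability across everyone is 09:00-10:30, 15:00-16:15, 16:45-18:00, 18:15-19:15.
The last common window of at least 60 minutes is 18:15-19:15; a 60-minute meeting can start as late as 18:15 and still end by 19:15.

18:15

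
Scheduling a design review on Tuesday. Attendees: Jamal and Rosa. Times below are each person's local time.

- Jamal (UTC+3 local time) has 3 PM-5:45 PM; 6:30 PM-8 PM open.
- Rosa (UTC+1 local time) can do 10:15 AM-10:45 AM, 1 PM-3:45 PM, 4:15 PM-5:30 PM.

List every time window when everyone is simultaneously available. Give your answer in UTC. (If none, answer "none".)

Jamal in UTC: 12:00-14:45, 15:30-17:00 (subtract 3h to convert from UTC+3).
Rosa in UTC: 09:15-09:45, 12:00-14:45, 15:15-16:30 (subtract 1h to convert from UTC+1).
Jamal ∩ Rosa: 12:00-14:45, 15:30-16:30.
Those are the intersection windows.

12:00-14:45, 15:30-16:30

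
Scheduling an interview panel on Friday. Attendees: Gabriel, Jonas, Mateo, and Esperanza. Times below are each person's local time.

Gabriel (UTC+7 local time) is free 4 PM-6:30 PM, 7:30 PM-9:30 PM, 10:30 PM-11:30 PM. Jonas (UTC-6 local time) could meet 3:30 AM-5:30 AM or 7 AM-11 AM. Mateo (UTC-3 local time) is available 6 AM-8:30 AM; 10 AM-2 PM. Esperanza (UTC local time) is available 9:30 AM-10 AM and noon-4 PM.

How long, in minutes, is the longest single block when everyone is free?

Gabriel in UTC: 09:00-11:30, 12:30-14:30, 15:30-16:30 (subtract 7h to convert from UTC+7).
Jonas in UTC: 09:30-11:30, 13:00-17:00 (add 6h to convert from UTC-6).
Mateo in UTC: 09:00-11:30, 13:00-17:00 (add 3h to convert from UTC-3).
Esperanza in UTC: 09:30-10:00, 12:00-16:00.
Gabriel ∩ Jonas: 09:30-11:30, 13:00-14:30, 15:30-16:30.
Gabriel ∩ Jonas ∩ Mateo: 09:30-11:30, 13:00-14:30, 15:30-16:30.
Gabriel ∩ Jonas ∩ Mateo ∩ Esperanza: 09:30-10:00, 13:00-14:30, 15:30-16:00.
The longest is 13:00-14:30 at 90 minutes.

90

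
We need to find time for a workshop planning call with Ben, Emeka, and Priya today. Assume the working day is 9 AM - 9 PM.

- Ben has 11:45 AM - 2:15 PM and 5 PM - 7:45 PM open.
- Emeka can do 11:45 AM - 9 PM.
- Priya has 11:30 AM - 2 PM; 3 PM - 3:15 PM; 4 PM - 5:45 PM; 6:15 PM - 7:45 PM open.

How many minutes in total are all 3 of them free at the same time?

270

Ben ∩ Emeka: 11:45-14:15, 17:00-19:45.
Ben ∩ Emeka ∩ Priya: 11:45-14:00, 17:00-17:45, 18:15-19:45.
Summing the common windows: 135 + 45 + 90 = 270 minutes.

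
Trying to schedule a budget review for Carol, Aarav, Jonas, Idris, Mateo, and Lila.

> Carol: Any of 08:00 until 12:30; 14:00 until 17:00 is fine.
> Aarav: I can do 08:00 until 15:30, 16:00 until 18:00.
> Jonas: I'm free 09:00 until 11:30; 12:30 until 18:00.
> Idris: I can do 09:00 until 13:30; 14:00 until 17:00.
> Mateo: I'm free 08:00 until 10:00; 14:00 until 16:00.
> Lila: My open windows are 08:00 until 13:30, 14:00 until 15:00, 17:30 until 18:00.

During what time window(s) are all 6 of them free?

09:00-10:00, 14:00-15:00

Carol ∩ Aarav: 08:00-12:30, 14:00-15:30, 16:00-17:00.
Carol ∩ Aarav ∩ Jonas: 09:00-11:30, 14:00-15:30, 16:00-17:00.
Carol ∩ Aarav ∩ Jonas ∩ Idris: 09:00-11:30, 14:00-15:30, 16:00-17:00.
Carol ∩ Aarav ∩ Jonas ∩ Idris ∩ Mateo: 09:00-10:00, 14:00-15:30.
Carol ∩ Aarav ∩ Jonas ∩ Idris ∩ Mateo ∩ Lila: 09:00-10:00, 14:00-15:00.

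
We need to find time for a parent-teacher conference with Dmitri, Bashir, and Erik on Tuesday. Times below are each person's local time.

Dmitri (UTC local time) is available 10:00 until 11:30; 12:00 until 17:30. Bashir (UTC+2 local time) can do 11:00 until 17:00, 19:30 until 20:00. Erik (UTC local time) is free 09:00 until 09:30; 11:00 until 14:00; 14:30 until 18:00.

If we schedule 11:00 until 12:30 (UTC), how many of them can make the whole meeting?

Dmitri in UTC: 10:00-11:30, 12:00-17:30.
Bashir in UTC: 09:00-15:00, 17:30-18:00 (subtract 2h to convert from UTC+2).
Erik in UTC: 09:00-09:30, 11:00-14:00, 14:30-18:00.
Bashir and Erik can make the full 11:00-12:30 slot — that's 2.

2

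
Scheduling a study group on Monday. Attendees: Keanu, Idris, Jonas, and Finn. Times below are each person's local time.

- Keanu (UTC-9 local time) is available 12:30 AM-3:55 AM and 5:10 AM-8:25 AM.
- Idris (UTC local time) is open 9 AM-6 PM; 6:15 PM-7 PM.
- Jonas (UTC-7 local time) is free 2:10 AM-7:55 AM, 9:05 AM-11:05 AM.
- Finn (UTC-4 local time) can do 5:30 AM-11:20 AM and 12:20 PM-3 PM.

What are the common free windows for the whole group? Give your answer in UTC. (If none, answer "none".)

Keanu in UTC: 09:30-12:55, 14:10-17:25 (add 9h to convert from UTC-9).
Idris in UTC: 09:00-18:00, 18:15-19:00.
Jonas in UTC: 09:10-14:55, 16:05-18:05 (add 7h to convert from UTC-7).
Finn in UTC: 09:30-15:20, 16:20-19:00 (add 4h to convert from UTC-4).
Keanu ∩ Idris: 09:30-12:55, 14:10-17:25.
Keanu ∩ Idris ∩ Jonas: 09:30-12:55, 14:10-14:55, 16:05-17:25.
Keanu ∩ Idris ∩ Jonas ∩ Finn: 09:30-12:55, 14:10-14:55, 16:20-17:25.

09:30-12:55, 14:10-14:55, 16:20-17:25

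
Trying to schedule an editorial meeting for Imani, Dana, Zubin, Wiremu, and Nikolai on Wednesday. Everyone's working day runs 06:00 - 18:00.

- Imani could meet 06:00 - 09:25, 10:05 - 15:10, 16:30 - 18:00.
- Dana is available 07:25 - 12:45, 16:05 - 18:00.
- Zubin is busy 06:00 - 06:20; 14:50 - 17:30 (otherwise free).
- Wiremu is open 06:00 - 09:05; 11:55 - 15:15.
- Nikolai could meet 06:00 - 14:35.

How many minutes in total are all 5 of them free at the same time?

150

Imani free: 06:00-09:25, 10:05-15:10, 16:30-18:00.
Dana free: 07:25-12:45, 16:05-18:00.
Zubin free: 06:20-14:50, 17:30-18:00 (invert busy blocks within the working day).
Wiremu free: 06:00-09:05, 11:55-15:15.
Nikolai free: 06:00-14:35.
Imani ∩ Dana: 07:25-09:25, 10:05-12:45, 16:30-18:00.
Imani ∩ Dana ∩ Zubin: 07:25-09:25, 10:05-12:45, 17:30-18:00.
Imani ∩ Dana ∩ Zubin ∩ Wiremu: 07:25-09:05, 11:55-12:45.
Imani ∩ Dana ∩ Zubin ∩ Wiremu ∩ Nikolai: 07:25-09:05, 11:55-12:45.
Summing the common windows: 100 + 50 = 150 minutes.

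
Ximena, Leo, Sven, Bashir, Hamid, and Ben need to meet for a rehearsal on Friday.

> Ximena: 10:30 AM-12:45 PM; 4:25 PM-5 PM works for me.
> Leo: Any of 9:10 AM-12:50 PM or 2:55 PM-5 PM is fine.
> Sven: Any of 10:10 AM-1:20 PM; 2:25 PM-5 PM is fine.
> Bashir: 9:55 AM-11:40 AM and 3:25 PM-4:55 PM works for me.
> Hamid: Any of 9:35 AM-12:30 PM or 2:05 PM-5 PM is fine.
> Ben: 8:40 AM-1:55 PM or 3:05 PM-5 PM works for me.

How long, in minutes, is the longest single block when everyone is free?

Ximena ∩ Leo: 10:30-12:45, 16:25-17:00.
Ximena ∩ Leo ∩ Sven: 10:30-12:45, 16:25-17:00.
Ximena ∩ Leo ∩ Sven ∩ Bashir: 10:30-11:40, 16:25-16:55.
Ximena ∩ Leo ∩ Sven ∩ Bashir ∩ Hamid: 10:30-11:40, 16:25-16:55.
Ximena ∩ Leo ∩ Sven ∩ Bashir ∩ Hamid ∩ Ben: 10:30-11:40, 16:25-16:55.
Those are the intersection windows.
The longest is 10:30-11:40 at 70 minutes.

70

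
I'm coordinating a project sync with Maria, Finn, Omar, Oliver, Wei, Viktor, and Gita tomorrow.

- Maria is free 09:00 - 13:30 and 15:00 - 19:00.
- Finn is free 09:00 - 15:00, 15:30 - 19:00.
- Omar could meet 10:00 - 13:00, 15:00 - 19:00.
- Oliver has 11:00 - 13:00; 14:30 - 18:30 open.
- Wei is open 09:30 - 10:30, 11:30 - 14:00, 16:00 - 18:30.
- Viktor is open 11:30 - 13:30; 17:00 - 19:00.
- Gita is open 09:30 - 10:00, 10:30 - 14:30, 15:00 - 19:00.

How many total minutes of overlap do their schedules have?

Maria ∩ Finn: 09:00-13:30, 15:30-19:00.
Maria ∩ Finn ∩ Omar: 10:00-13:00, 15:30-19:00.
Maria ∩ Finn ∩ Omar ∩ Oliver: 11:00-13:00, 15:30-18:30.
Maria ∩ Finn ∩ Omar ∩ Oliver ∩ Wei: 11:30-13:00, 16:00-18:30.
Maria ∩ Finn ∩ Omar ∩ Oliver ∩ Wei ∩ Viktor: 11:30-13:00, 17:00-18:30.
Maria ∩ Finn ∩ Omar ∩ Oliver ∩ Wei ∩ Viktor ∩ Gita: 11:30-13:00, 17:00-18:30.
Those are the intersection windows.
Summing the common windows: 90 + 90 = 180 minutes.

180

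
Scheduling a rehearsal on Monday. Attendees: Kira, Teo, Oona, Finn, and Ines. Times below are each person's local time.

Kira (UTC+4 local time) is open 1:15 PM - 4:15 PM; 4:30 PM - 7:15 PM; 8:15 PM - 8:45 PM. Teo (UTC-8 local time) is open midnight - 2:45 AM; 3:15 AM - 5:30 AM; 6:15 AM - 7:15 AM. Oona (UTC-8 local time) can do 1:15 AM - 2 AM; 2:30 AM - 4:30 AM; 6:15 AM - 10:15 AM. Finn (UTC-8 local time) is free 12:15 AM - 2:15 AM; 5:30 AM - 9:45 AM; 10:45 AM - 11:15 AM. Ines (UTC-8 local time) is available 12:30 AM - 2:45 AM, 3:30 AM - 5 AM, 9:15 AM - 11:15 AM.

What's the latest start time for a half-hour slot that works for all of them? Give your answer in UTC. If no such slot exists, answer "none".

Kira in UTC: 09:15-12:15, 12:30-15:15, 16:15-16:45 (subtract 4h to convert from UTC+4).
Teo in UTC: 08:00-10:45, 11:15-13:30, 14:15-15:15 (add 8h to convert from UTC-8).
Oona in UTC: 09:15-10:00, 10:30-12:30, 14:15-18:15 (add 8h to convert from UTC-8).
Finn in UTC: 08:15-10:15, 13:30-17:45, 18:45-19:15 (add 8h to convert from UTC-8).
Ines in UTC: 08:30-10:45, 11:30-13:00, 17:15-19:15 (add 8h to convert from UTC-8).
Kira ∩ Teo: 09:15-10:45, 11:15-12:15, 12:30-13:30, 14:15-15:15.
Kira ∩ Teo ∩ Oona: 09:15-10:00, 10:30-10:45, 11:15-12:15, 14:15-15:15.
Kira ∩ Teo ∩ Oona ∩ Finn: 09:15-10:00, 14:15-15:15.
Kira ∩ Teo ∩ Oona ∩ Finn ∩ Ines: 09:15-10:00.
Those are the intersection windows.
The last common window of at least 30 minutes is 09:15-10:00; a 30-minute meeting can start as late as 09:30 and still end by 10:00.

09:30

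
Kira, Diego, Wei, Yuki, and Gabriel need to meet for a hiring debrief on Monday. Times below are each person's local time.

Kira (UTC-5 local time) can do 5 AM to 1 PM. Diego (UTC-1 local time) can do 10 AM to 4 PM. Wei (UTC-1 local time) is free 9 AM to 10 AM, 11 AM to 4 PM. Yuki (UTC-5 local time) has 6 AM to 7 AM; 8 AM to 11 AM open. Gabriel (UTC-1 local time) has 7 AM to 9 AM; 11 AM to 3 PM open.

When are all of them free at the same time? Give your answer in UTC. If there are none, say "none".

13:00-16:00

Kira in UTC: 10:00-18:00 (add 5h to convert from UTC-5).
Diego in UTC: 11:00-17:00 (add 1h to convert from UTC-1).
Wei in UTC: 10:00-11:00, 12:00-17:00 (add 1h to convert from UTC-1).
Yuki in UTC: 11:00-12:00, 13:00-16:00 (add 5h to convert from UTC-5).
Gabriel in UTC: 08:00-10:00, 12:00-16:00 (add 1h to convert from UTC-1).
Kira ∩ Diego: 11:00-17:00.
Kira ∩ Diego ∩ Wei: 12:00-17:00.
Kira ∩ Diego ∩ Wei ∩ Yuki: 13:00-16:00.
Kira ∩ Diego ∩ Wei ∩ Yuki ∩ Gabriel: 13:00-16:00.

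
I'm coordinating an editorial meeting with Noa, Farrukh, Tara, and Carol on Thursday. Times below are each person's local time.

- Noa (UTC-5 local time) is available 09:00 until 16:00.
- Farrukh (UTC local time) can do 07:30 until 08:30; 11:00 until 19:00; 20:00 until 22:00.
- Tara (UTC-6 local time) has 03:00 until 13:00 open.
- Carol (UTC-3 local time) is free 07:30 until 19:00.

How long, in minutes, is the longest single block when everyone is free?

300

Noa in UTC: 14:00-21:00 (add 5h to convert from UTC-5).
Farrukh in UTC: 07:30-08:30, 11:00-19:00, 20:00-22:00.
Tara in UTC: 09:00-19:00 (add 6h to convert from UTC-6).
Carol in UTC: 10:30-22:00 (add 3h to convert from UTC-3).
Noa ∩ Farrukh: 14:00-19:00, 20:00-21:00.
Noa ∩ Farrukh ∩ Tara: 14:00-19:00.
Noa ∩ Farrukh ∩ Tara ∩ Carol: 14:00-19:00.
The longest is 14:00-19:00 at 300 minutes.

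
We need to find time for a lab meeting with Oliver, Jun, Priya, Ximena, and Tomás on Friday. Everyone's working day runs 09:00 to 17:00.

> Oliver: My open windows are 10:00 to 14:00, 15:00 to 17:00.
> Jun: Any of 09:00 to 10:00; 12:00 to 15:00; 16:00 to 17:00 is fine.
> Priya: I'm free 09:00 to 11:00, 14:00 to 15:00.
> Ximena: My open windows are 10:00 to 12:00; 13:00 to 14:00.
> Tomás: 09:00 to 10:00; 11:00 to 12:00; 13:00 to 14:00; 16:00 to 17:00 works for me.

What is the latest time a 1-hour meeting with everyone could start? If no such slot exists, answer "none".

none

Oliver ∩ Jun: 12:00-14:00, 16:00-17:00.
Oliver ∩ Jun ∩ Priya: ∅.
Oliver ∩ Jun ∩ Priya ∩ Ximena: ∅.
Oliver ∩ Jun ∩ Priya ∩ Ximena ∩ Tomás: ∅.
There is no time when everyone is free.
No common window is at least 60 minutes long.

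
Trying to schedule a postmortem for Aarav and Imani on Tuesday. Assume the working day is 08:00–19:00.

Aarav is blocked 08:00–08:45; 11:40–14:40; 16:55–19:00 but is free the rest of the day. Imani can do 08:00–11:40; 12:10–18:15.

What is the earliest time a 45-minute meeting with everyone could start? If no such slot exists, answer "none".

08:45

Aarav free: 08:45-11:40, 14:40-16:55 (invert busy blocks within the working day).
Imani free: 08:00-11:40, 12:10-18:15.
Aarav ∩ Imani: 08:45-11:40, 14:40-16:55.
The first common window of at least 45 minutes is 08:45-11:40, so the earliest start is 08:45.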